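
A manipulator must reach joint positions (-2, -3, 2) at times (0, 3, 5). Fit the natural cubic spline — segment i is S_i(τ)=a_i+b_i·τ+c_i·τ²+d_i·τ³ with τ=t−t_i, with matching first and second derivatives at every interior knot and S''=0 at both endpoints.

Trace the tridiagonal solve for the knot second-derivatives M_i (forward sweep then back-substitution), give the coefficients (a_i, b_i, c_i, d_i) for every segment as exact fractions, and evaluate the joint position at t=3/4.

  seg 0: a=-2 b=-71/60 c=0 d=17/180
  seg 1: a=-3 b=41/30 c=17/20 d=-17/120
S(3/4) = -729/256

Δ: Δ0=-1/3, Δ1=5/2
row 1: diag=10, rhs=17; c'=1/5, d'=17/10
back: M1=17/10
M: M0=0, M1=17/10, M2=0
seg 0: a=-2, c=M0/2=0, d=(M1−M0)/(6·3)=17/180, b=Δ0−h0·(2M0+M1)/6=-71/60
seg 1: a=-3, c=M1/2=17/20, d=(M2−M1)/(6·2)=-17/120, b=Δ1−h1·(2M1+M2)/6=41/30
t_q=3/4 → seg 0, τ=3/4; S=-2+-71/60·τ+0·τ²+17/180·τ³=-729/256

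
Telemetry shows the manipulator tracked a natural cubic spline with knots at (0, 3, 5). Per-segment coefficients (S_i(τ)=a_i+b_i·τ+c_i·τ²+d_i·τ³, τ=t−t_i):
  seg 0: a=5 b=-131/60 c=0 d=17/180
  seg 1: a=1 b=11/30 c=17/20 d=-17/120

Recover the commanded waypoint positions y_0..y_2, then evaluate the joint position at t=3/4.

y_0 = S_0(0) = a_0 = 5
y_1 = S_1(0) = a_1 = 1
y_2 = S_1(2) = 4
t_q=3/4 is in segment 0 (τ=3/4); S_0(τ)=871/256

y_0=5 y_1=1 y_2=4
S(3/4) = 871/256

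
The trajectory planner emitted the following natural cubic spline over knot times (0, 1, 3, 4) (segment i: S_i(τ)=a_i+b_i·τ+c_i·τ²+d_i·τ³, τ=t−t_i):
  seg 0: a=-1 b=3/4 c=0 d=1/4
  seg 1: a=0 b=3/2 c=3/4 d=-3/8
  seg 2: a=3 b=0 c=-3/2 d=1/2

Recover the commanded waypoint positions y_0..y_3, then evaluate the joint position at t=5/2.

y_0 = S_0(0) = a_0 = -1
y_1 = S_1(0) = a_1 = 0
y_2 = S_2(0) = a_2 = 3
y_3 = S_2(1) = 2
t_q=5/2 is in segment 1 (τ=3/2); S_1(τ)=171/64

y_0=-1 y_1=0 y_2=3 y_3=2
S(5/2) = 171/64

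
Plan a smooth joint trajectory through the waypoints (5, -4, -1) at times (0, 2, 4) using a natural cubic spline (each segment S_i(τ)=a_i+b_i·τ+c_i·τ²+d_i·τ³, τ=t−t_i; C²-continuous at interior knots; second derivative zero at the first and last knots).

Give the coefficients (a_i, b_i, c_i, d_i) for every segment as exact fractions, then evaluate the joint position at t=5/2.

  seg 0: a=5 b=-6 c=0 d=3/8
  seg 1: a=-4 b=-3/2 c=9/4 d=-3/8
S(5/2) = -271/64

Δ: Δ0=-9/2, Δ1=3/2
row 1: diag=8, rhs=36; c'=1/4, d'=9/2
back: M1=9/2
M: M0=0, M1=9/2, M2=0
seg 0: a=5, c=M0/2=0, d=(M1−M0)/(6·2)=3/8, b=Δ0−h0·(2M0+M1)/6=-6
seg 1: a=-4, c=M1/2=9/4, d=(M2−M1)/(6·2)=-3/8, b=Δ1−h1·(2M1+M2)/6=-3/2
t_q=5/2 → seg 1, τ=1/2; S=-4+-3/2·τ+9/4·τ²+-3/8·τ³=-271/64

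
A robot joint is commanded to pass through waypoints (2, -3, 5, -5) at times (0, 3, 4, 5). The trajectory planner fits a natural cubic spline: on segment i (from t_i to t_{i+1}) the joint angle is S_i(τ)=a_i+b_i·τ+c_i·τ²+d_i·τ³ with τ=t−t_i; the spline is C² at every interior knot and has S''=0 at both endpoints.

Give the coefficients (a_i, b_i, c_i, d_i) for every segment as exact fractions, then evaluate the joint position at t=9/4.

Δ: Δ0=-5/3, Δ1=8, Δ2=-10
row 1: diag=8, rhs=58; c'=1/8, d'=29/4
row 2: denom=4−1·1/8=31/8; d'=(-108−1·29/4)/(31/8)=-922/31
back: M2=-922/31
back: M1=29/4−1/8·-922/31=340/31
M: M0=0, M1=340/31, M2=-922/31, M3=0
seg 0: a=2, c=M0/2=0, d=(M1−M0)/(6·3)=170/279, b=Δ0−h0·(2M0+M1)/6=-665/93
seg 1: a=-3, c=M1/2=170/31, d=(M2−M1)/(6·1)=-631/93, b=Δ1−h1·(2M1+M2)/6=865/93
seg 2: a=5, c=M2/2=-461/31, d=(M3−M2)/(6·1)=461/93, b=Δ2−h2·(2M2+M3)/6=-8/93
t_q=9/4 → seg 0, τ=9/4; S=2+-665/93·τ+0·τ²+170/279·τ³=-7091/992

  seg 0: a=2 b=-665/93 c=0 d=170/279
  seg 1: a=-3 b=865/93 c=170/31 d=-631/93
  seg 2: a=5 b=-8/93 c=-461/31 d=461/93
S(9/4) = -7091/992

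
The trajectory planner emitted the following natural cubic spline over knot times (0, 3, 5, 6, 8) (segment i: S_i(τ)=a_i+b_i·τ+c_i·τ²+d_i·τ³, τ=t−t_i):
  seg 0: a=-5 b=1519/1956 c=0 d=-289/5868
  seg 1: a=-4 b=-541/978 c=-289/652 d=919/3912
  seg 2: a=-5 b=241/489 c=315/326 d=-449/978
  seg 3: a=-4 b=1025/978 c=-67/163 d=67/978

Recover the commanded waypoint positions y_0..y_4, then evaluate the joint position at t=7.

y_0=-5 y_1=-4 y_2=-5 y_3=-4 y_4=-3
S(7) = -537/163

y_0 = S_0(0) = a_0 = -5
y_1 = S_1(0) = a_1 = -4
y_2 = S_2(0) = a_2 = -5
y_3 = S_3(0) = a_3 = -4
y_4 = S_3(2) = -3
t_q=7 is in segment 3 (τ=1); S_3(τ)=-537/163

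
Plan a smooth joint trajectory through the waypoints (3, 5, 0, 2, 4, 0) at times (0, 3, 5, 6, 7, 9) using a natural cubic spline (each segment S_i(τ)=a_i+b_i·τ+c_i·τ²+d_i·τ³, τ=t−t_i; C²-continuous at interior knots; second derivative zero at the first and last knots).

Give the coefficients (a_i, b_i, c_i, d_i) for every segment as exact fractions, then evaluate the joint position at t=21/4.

  seg 0: a=3 b=8009/3684 c=0 d=-617/3684
  seg 1: a=5 b=-4325/1842 c=-1851/1228 d=5273/7368
  seg 2: a=0 b=194/921 c=1711/614 d=-1837/1842
  seg 3: a=2 b=5143/1842 c=-63/307 d=-1081/1842
  seg 4: a=4 b=572/921 c=-1207/614 d=1207/3684
S(21/4) = 8301/39296

Δ: Δ0=2/3, Δ1=-5/2, Δ2=2, Δ3=2, Δ4=-2
row 1: diag=10, rhs=-19; c'=1/5, d'=-19/10
row 2: denom=6−2·1/5=28/5; d'=(27−2·-19/10)/(28/5)=11/2
row 3: denom=4−1·5/28=107/28; d'=(0−1·11/2)/(107/28)=-154/107
row 4: denom=6−1·28/107=614/107; d'=(-24−1·-154/107)/(614/107)=-1207/307
back: M4=-1207/307
back: M3=-154/107−28/107·-1207/307=-126/307
back: M2=11/2−5/28·-126/307=1711/307
back: M1=-19/10−1/5·1711/307=-1851/614
M: M0=0, M1=-1851/614, M2=1711/307, M3=-126/307, M4=-1207/307, M5=0
seg 0: a=3, c=M0/2=0, d=(M1−M0)/(6·3)=-617/3684, b=Δ0−h0·(2M0+M1)/6=8009/3684
seg 1: a=5, c=M1/2=-1851/1228, d=(M2−M1)/(6·2)=5273/7368, b=Δ1−h1·(2M1+M2)/6=-4325/1842
seg 2: a=0, c=M2/2=1711/614, d=(M3−M2)/(6·1)=-1837/1842, b=Δ2−h2·(2M2+M3)/6=194/921
seg 3: a=2, c=M3/2=-63/307, d=(M4−M3)/(6·1)=-1081/1842, b=Δ3−h3·(2M3+M4)/6=5143/1842
seg 4: a=4, c=M4/2=-1207/614, d=(M5−M4)/(6·2)=1207/3684, b=Δ4−h4·(2M4+M5)/6=572/921
t_q=21/4 → seg 2, τ=1/4; S=0+194/921·τ+1711/614·τ²+-1837/1842·τ³=8301/39296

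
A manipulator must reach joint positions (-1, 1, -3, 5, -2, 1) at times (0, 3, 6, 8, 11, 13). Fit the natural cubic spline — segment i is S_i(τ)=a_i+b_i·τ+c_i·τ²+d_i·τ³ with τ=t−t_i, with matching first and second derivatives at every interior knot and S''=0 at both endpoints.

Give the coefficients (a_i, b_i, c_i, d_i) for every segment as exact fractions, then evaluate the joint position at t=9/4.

  seg 0: a=-1 b=5783/3207 c=0 d=-135/1069
  seg 1: a=1 b=-5152/3207 c=-1215/1069 d=3937/9621
  seg 2: a=-3 b=8411/3207 c=2722/1069 d=-11915/12828
  seg 3: a=5 b=5330/3207 c=-6471/2138 d=10871/19242
  seg 4: a=-2 b=-7979/6414 c=2200/1069 d=-1100/3207
S(9/4) = 110753/68416

Δ: Δ0=2/3, Δ1=-4/3, Δ2=4, Δ3=-7/3, Δ4=3/2
row 1: diag=12, rhs=-12; c'=1/4, d'=-1
row 2: denom=10−3·1/4=37/4; d'=(32−3·-1)/(37/4)=140/37
row 3: denom=10−2·8/37=354/37; d'=(-38−2·140/37)/(354/37)=-281/59
row 4: denom=10−3·37/118=1069/118; d'=(23−3·-281/59)/(1069/118)=4400/1069
back: M4=4400/1069
back: M3=-281/59−37/118·4400/1069=-6471/1069
back: M2=140/37−8/37·-6471/1069=5444/1069
back: M1=-1−1/4·5444/1069=-2430/1069
M: M0=0, M1=-2430/1069, M2=5444/1069, M3=-6471/1069, M4=4400/1069, M5=0
seg 0: a=-1, c=M0/2=0, d=(M1−M0)/(6·3)=-135/1069, b=Δ0−h0·(2M0+M1)/6=5783/3207
seg 1: a=1, c=M1/2=-1215/1069, d=(M2−M1)/(6·3)=3937/9621, b=Δ1−h1·(2M1+M2)/6=-5152/3207
seg 2: a=-3, c=M2/2=2722/1069, d=(M3−M2)/(6·2)=-11915/12828, b=Δ2−h2·(2M2+M3)/6=8411/3207
seg 3: a=5, c=M3/2=-6471/2138, d=(M4−M3)/(6·3)=10871/19242, b=Δ3−h3·(2M3+M4)/6=5330/3207
seg 4: a=-2, c=M4/2=2200/1069, d=(M5−M4)/(6·2)=-1100/3207, b=Δ4−h4·(2M4+M5)/6=-7979/6414
t_q=9/4 → seg 0, τ=9/4; S=-1+5783/3207·τ+0·τ²+-135/1069·τ³=110753/68416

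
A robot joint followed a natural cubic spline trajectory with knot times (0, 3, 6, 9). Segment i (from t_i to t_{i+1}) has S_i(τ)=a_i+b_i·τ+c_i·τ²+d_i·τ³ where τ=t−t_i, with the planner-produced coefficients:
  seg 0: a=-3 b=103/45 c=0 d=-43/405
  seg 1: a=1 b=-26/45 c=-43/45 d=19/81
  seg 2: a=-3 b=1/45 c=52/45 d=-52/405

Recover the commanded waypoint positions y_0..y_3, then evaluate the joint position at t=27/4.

y_0 = S_0(0) = a_0 = -3
y_1 = S_1(0) = a_1 = 1
y_2 = S_2(0) = a_2 = -3
y_3 = S_2(3) = 4
t_q=27/4 is in segment 2 (τ=3/4); S_2(τ)=-191/80

y_0=-3 y_1=1 y_2=-3 y_3=4
S(27/4) = -191/80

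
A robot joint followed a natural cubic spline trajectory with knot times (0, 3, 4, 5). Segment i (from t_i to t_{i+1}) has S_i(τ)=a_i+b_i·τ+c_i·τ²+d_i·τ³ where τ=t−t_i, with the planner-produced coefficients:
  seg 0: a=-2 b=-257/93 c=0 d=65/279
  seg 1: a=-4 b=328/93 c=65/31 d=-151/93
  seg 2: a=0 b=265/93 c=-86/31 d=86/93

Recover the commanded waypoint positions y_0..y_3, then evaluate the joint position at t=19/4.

y_0 = S_0(0) = a_0 = -2
y_1 = S_1(0) = a_1 = -4
y_2 = S_2(0) = a_2 = 0
y_3 = S_2(1) = 1
t_q=19/4 is in segment 2 (τ=3/4); S_2(τ)=959/992

y_0=-2 y_1=-4 y_2=0 y_3=1
S(19/4) = 959/992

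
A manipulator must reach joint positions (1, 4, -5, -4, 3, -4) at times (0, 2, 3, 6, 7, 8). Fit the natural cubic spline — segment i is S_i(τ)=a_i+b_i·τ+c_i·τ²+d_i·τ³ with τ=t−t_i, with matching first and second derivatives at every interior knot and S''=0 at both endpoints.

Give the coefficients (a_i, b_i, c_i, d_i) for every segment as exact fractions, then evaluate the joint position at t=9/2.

Δ: Δ0=3/2, Δ1=-9, Δ2=1/3, Δ3=7, Δ4=-7
row 1: diag=6, rhs=-63; c'=1/6, d'=-21/2
row 2: denom=8−1·1/6=47/6; d'=(56−1·-21/2)/(47/6)=399/47
row 3: denom=8−3·18/47=322/47; d'=(40−3·399/47)/(322/47)=683/322
row 4: denom=4−1·47/322=1241/322; d'=(-84−1·683/322)/(1241/322)=-27731/1241
back: M4=-27731/1241
back: M3=683/322−47/322·-27731/1241=6680/1241
back: M2=399/47−18/47·6680/1241=7977/1241
back: M1=-21/2−1/6·7977/1241=-14360/1241
M: M0=0, M1=-14360/1241, M2=7977/1241, M3=6680/1241, M4=-27731/1241, M5=0
seg 0: a=1, c=M0/2=0, d=(M1−M0)/(6·2)=-3590/3723, b=Δ0−h0·(2M0+M1)/6=39889/7446
seg 1: a=4, c=M1/2=-7180/1241, d=(M2−M1)/(6·1)=22337/7446, b=Δ1−h1·(2M1+M2)/6=-46271/7446
seg 2: a=-5, c=M2/2=7977/2482, d=(M3−M2)/(6·3)=-1297/22338, b=Δ2−h2·(2M2+M3)/6=-32710/3723
seg 3: a=-4, c=M3/2=3340/1241, d=(M4−M3)/(6·1)=-34411/7446, b=Δ3−h3·(2M3+M4)/6=66493/7446
seg 4: a=3, c=M4/2=-27731/2482, d=(M5−M4)/(6·1)=27731/7446, b=Δ4−h4·(2M4+M5)/6=1670/3723
t_q=9/2 → seg 2, τ=3/2; S=-5+-32710/3723·τ+7977/2482·τ²+-1297/22338·τ³=-221265/19856

  seg 0: a=1 b=39889/7446 c=0 d=-3590/3723
  seg 1: a=4 b=-46271/7446 c=-7180/1241 d=22337/7446
  seg 2: a=-5 b=-32710/3723 c=7977/2482 d=-1297/22338
  seg 3: a=-4 b=66493/7446 c=3340/1241 d=-34411/7446
  seg 4: a=3 b=1670/3723 c=-27731/2482 d=27731/7446
S(9/2) = -221265/19856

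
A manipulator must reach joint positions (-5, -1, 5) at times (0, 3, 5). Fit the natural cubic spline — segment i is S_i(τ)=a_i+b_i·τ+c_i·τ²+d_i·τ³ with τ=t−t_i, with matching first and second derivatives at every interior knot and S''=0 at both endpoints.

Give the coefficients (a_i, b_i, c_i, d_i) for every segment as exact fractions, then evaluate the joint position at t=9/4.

  seg 0: a=-5 b=5/6 c=0 d=1/18
  seg 1: a=-1 b=7/3 c=1/2 d=-1/12
S(9/4) = -319/128

Δ: Δ0=4/3, Δ1=3
row 1: diag=10, rhs=10; c'=1/5, d'=1
back: M1=1
M: M0=0, M1=1, M2=0
seg 0: a=-5, c=M0/2=0, d=(M1−M0)/(6·3)=1/18, b=Δ0−h0·(2M0+M1)/6=5/6
seg 1: a=-1, c=M1/2=1/2, d=(M2−M1)/(6·2)=-1/12, b=Δ1−h1·(2M1+M2)/6=7/3
t_q=9/4 → seg 0, τ=9/4; S=-5+5/6·τ+0·τ²+1/18·τ³=-319/128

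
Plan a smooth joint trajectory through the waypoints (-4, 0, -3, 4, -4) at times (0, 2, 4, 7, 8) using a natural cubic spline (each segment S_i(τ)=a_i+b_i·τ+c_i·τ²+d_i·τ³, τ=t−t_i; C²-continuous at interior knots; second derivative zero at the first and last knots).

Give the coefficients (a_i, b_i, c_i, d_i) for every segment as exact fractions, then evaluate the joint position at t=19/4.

  seg 0: a=-4 b=5447/1608 c=0 d=-2231/6432
  seg 1: a=0 b=-623/804 c=-2231/1072 d=5527/6432
  seg 2: a=-3 b=1949/1608 c=206/67 d=-4343/4824
  seg 3: a=4 b=-3737/804 c=-2695/536 d=2695/1608
S(19/4) = -25429/34304

Δ: Δ0=2, Δ1=-3/2, Δ2=7/3, Δ3=-8
row 1: diag=8, rhs=-21; c'=1/4, d'=-21/8
row 2: denom=10−2·1/4=19/2; d'=(23−2·-21/8)/(19/2)=113/38
row 3: denom=8−3·6/19=134/19; d'=(-62−3·113/38)/(134/19)=-2695/268
back: M3=-2695/268
back: M2=113/38−6/19·-2695/268=412/67
back: M1=-21/8−1/4·412/67=-2231/536
M: M0=0, M1=-2231/536, M2=412/67, M3=-2695/268, M4=0
seg 0: a=-4, c=M0/2=0, d=(M1−M0)/(6·2)=-2231/6432, b=Δ0−h0·(2M0+M1)/6=5447/1608
seg 1: a=0, c=M1/2=-2231/1072, d=(M2−M1)/(6·2)=5527/6432, b=Δ1−h1·(2M1+M2)/6=-623/804
seg 2: a=-3, c=M2/2=206/67, d=(M3−M2)/(6·3)=-4343/4824, b=Δ2−h2·(2M2+M3)/6=1949/1608
seg 3: a=4, c=M3/2=-2695/536, d=(M4−M3)/(6·1)=2695/1608, b=Δ3−h3·(2M3+M4)/6=-3737/804
t_q=19/4 → seg 2, τ=3/4; S=-3+1949/1608·τ+206/67·τ²+-4343/4824·τ³=-25429/34304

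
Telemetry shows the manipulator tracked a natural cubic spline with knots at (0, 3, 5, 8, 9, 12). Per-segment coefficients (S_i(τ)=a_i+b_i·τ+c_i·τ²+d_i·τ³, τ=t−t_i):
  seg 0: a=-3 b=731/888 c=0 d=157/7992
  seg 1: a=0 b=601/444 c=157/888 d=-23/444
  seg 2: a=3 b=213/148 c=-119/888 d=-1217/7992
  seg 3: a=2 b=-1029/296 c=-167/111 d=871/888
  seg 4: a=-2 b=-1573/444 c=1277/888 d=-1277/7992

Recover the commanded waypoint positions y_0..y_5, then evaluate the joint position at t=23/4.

y_0=-3 y_1=0 y_2=3 y_3=2 y_4=-2 y_5=-4
S(23/4) = 74635/18944

y_0 = S_0(0) = a_0 = -3
y_1 = S_1(0) = a_1 = 0
y_2 = S_2(0) = a_2 = 3
y_3 = S_3(0) = a_3 = 2
y_4 = S_4(0) = a_4 = -2
y_5 = S_4(3) = -4
t_q=23/4 is in segment 2 (τ=3/4); S_2(τ)=74635/18944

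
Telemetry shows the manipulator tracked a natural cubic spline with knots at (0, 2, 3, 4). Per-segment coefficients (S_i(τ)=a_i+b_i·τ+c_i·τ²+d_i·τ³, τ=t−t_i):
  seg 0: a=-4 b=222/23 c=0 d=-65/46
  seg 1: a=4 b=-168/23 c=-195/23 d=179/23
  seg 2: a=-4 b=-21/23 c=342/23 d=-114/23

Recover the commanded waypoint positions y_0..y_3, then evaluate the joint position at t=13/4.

y_0=-4 y_1=4 y_2=-4 y_3=5
S(13/4) = -2485/736

y_0 = S_0(0) = a_0 = -4
y_1 = S_1(0) = a_1 = 4
y_2 = S_2(0) = a_2 = -4
y_3 = S_2(1) = 5
t_q=13/4 is in segment 2 (τ=1/4); S_2(τ)=-2485/736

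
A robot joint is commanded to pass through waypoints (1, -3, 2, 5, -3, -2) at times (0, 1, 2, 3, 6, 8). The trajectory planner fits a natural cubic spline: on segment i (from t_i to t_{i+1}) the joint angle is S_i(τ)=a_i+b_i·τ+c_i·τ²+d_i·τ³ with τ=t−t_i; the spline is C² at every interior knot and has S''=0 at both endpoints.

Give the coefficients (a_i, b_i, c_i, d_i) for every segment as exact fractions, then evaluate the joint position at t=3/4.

Δ: Δ0=-4, Δ1=5, Δ2=3, Δ3=-8/3, Δ4=1/2
row 1: diag=4, rhs=54; c'=1/4, d'=27/2
row 2: denom=4−1·1/4=15/4; d'=(-12−1·27/2)/(15/4)=-34/5
row 3: denom=8−1·4/15=116/15; d'=(-34−1·-34/5)/(116/15)=-102/29
row 4: denom=10−3·45/116=1025/116; d'=(19−3·-102/29)/(1025/116)=3428/1025
back: M4=3428/1025
back: M3=-102/29−45/116·3428/1025=-987/205
back: M2=-34/5−4/15·-987/205=-5654/1025
back: M1=27/2−1/4·-5654/1025=15251/1025
M: M0=0, M1=15251/1025, M2=-5654/1025, M3=-987/205, M4=3428/1025, M5=0
seg 0: a=1, c=M0/2=0, d=(M1−M0)/(6·1)=15251/6150, b=Δ0−h0·(2M0+M1)/6=-39851/6150
seg 1: a=-3, c=M1/2=15251/2050, d=(M2−M1)/(6·1)=-4181/1230, b=Δ1−h1·(2M1+M2)/6=2951/3075
seg 2: a=2, c=M2/2=-2827/1025, d=(M3−M2)/(6·1)=719/6150, b=Δ2−h2·(2M2+M3)/6=34693/6150
seg 3: a=5, c=M3/2=-987/410, d=(M4−M3)/(6·3)=8363/18450, b=Δ3−h3·(2M3+M4)/6=1463/3075
seg 4: a=-3, c=M4/2=1714/1025, d=(M5−M4)/(6·2)=-857/3075, b=Δ4−h4·(2M4+M5)/6=-10637/6150
t_q=3/4 → seg 0, τ=3/4; S=1+-39851/6150·τ+0·τ²+15251/6150·τ³=-369157/131200

  seg 0: a=1 b=-39851/6150 c=0 d=15251/6150
  seg 1: a=-3 b=2951/3075 c=15251/2050 d=-4181/1230
  seg 2: a=2 b=34693/6150 c=-2827/1025 d=719/6150
  seg 3: a=5 b=1463/3075 c=-987/410 d=8363/18450
  seg 4: a=-3 b=-10637/6150 c=1714/1025 d=-857/3075
S(3/4) = -369157/131200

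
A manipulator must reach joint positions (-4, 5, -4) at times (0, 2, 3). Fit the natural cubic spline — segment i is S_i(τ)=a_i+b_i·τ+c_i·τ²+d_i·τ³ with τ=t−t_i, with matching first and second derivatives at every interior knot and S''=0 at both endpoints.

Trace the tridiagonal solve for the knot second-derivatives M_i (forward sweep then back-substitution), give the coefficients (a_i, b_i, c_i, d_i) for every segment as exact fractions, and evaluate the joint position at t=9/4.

  seg 0: a=-4 b=9 c=0 d=-9/8
  seg 1: a=5 b=-9/2 c=-27/4 d=9/4
S(9/4) = 893/256

Δ: Δ0=9/2, Δ1=-9
row 1: diag=6, rhs=-81; c'=1/6, d'=-27/2
back: M1=-27/2
M: M0=0, M1=-27/2, M2=0
seg 0: a=-4, c=M0/2=0, d=(M1−M0)/(6·2)=-9/8, b=Δ0−h0·(2M0+M1)/6=9
seg 1: a=5, c=M1/2=-27/4, d=(M2−M1)/(6·1)=9/4, b=Δ1−h1·(2M1+M2)/6=-9/2
t_q=9/4 → seg 1, τ=1/4; S=5+-9/2·τ+-27/4·τ²+9/4·τ³=893/256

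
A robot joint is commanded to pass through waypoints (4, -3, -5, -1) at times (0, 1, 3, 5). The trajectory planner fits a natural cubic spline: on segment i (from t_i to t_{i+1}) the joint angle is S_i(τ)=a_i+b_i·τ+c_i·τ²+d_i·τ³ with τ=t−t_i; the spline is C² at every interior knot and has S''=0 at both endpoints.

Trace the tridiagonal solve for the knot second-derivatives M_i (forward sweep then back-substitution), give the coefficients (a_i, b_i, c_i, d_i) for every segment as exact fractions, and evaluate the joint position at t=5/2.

  seg 0: a=4 b=-175/22 c=0 d=21/22
  seg 1: a=-3 b=-56/11 c=63/22 d=-9/22
  seg 2: a=-5 b=16/11 c=9/22 d=-3/44
S(5/2) = -981/176

Δ: Δ0=-7, Δ1=-1, Δ2=2
row 1: diag=6, rhs=36; c'=1/3, d'=6
row 2: denom=8−2·1/3=22/3; d'=(18−2·6)/(22/3)=9/11
back: M2=9/11
back: M1=6−1/3·9/11=63/11
M: M0=0, M1=63/11, M2=9/11, M3=0
seg 0: a=4, c=M0/2=0, d=(M1−M0)/(6·1)=21/22, b=Δ0−h0·(2M0+M1)/6=-175/22
seg 1: a=-3, c=M1/2=63/22, d=(M2−M1)/(6·2)=-9/22, b=Δ1−h1·(2M1+M2)/6=-56/11
seg 2: a=-5, c=M2/2=9/22, d=(M3−M2)/(6·2)=-3/44, b=Δ2−h2·(2M2+M3)/6=16/11
t_q=5/2 → seg 1, τ=3/2; S=-3+-56/11·τ+63/22·τ²+-9/22·τ³=-981/176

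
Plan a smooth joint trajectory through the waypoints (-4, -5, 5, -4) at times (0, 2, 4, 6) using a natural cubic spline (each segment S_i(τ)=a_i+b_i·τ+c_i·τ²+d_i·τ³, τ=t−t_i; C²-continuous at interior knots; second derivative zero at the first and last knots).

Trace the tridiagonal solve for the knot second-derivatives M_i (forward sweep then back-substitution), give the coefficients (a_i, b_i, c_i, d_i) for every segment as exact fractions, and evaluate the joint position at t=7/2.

Δ: Δ0=-1/2, Δ1=5, Δ2=-9/2
row 1: diag=8, rhs=33; c'=1/4, d'=33/8
row 2: denom=8−2·1/4=15/2; d'=(-57−2·33/8)/(15/2)=-87/10
back: M2=-87/10
back: M1=33/8−1/4·-87/10=63/10
M: M0=0, M1=63/10, M2=-87/10, M3=0
seg 0: a=-4, c=M0/2=0, d=(M1−M0)/(6·2)=21/40, b=Δ0−h0·(2M0+M1)/6=-13/5
seg 1: a=-5, c=M1/2=63/20, d=(M2−M1)/(6·2)=-5/4, b=Δ1−h1·(2M1+M2)/6=37/10
seg 2: a=5, c=M2/2=-87/20, d=(M3−M2)/(6·2)=29/40, b=Δ2−h2·(2M2+M3)/6=13/10
t_q=7/2 → seg 1, τ=3/2; S=-5+37/10·τ+63/20·τ²+-5/4·τ³=547/160

  seg 0: a=-4 b=-13/5 c=0 d=21/40
  seg 1: a=-5 b=37/10 c=63/20 d=-5/4
  seg 2: a=5 b=13/10 c=-87/20 d=29/40
S(7/2) = 547/160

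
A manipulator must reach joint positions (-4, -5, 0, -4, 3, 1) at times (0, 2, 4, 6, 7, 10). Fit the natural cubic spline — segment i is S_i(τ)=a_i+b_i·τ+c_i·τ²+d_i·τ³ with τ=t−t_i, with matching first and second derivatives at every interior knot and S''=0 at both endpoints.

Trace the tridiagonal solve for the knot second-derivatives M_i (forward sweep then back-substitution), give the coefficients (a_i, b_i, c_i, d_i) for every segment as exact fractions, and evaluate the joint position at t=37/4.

  seg 0: a=-4 b=-3622/1923 c=0 d=5321/15384
  seg 1: a=-5 b=8719/3846 c=5321/2564 d=-15067/15384
  seg 2: a=0 b=-2278/1923 c=-4873/1282 d=13051/7692
  seg 3: a=-4 b=7637/1923 c=4089/641 d=-6443/1923
  seg 4: a=3 b=12842/1923 c=-2354/641 d=2354/5769
S(37/4) = 83733/20512

Δ: Δ0=-1/2, Δ1=5/2, Δ2=-2, Δ3=7, Δ4=-2/3
row 1: diag=8, rhs=18; c'=1/4, d'=9/4
row 2: denom=8−2·1/4=15/2; d'=(-27−2·9/4)/(15/2)=-21/5
row 3: denom=6−2·4/15=82/15; d'=(54−2·-21/5)/(82/15)=468/41
row 4: denom=8−1·15/82=641/82; d'=(-46−1·468/41)/(641/82)=-4708/641
back: M4=-4708/641
back: M3=468/41−15/82·-4708/641=8178/641
back: M2=-21/5−4/15·8178/641=-4873/641
back: M1=9/4−1/4·-4873/641=5321/1282
M: M0=0, M1=5321/1282, M2=-4873/641, M3=8178/641, M4=-4708/641, M5=0
seg 0: a=-4, c=M0/2=0, d=(M1−M0)/(6·2)=5321/15384, b=Δ0−h0·(2M0+M1)/6=-3622/1923
seg 1: a=-5, c=M1/2=5321/2564, d=(M2−M1)/(6·2)=-15067/15384, b=Δ1−h1·(2M1+M2)/6=8719/3846
seg 2: a=0, c=M2/2=-4873/1282, d=(M3−M2)/(6·2)=13051/7692, b=Δ2−h2·(2M2+M3)/6=-2278/1923
seg 3: a=-4, c=M3/2=4089/641, d=(M4−M3)/(6·1)=-6443/1923, b=Δ3−h3·(2M3+M4)/6=7637/1923
seg 4: a=3, c=M4/2=-2354/641, d=(M5−M4)/(6·3)=2354/5769, b=Δ4−h4·(2M4+M5)/6=12842/1923
t_q=37/4 → seg 4, τ=9/4; S=3+12842/1923·τ+-2354/641·τ²+2354/5769·τ³=83733/20512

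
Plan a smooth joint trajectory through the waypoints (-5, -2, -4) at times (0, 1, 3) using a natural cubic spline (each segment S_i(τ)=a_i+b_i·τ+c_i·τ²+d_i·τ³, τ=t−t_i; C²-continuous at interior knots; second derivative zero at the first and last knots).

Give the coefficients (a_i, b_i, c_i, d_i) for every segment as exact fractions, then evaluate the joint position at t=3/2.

Δ: Δ0=3, Δ1=-1
row 1: diag=6, rhs=-24; c'=1/3, d'=-4
back: M1=-4
M: M0=0, M1=-4, M2=0
seg 0: a=-5, c=M0/2=0, d=(M1−M0)/(6·1)=-2/3, b=Δ0−h0·(2M0+M1)/6=11/3
seg 1: a=-2, c=M1/2=-2, d=(M2−M1)/(6·2)=1/3, b=Δ1−h1·(2M1+M2)/6=5/3
t_q=3/2 → seg 1, τ=1/2; S=-2+5/3·τ+-2·τ²+1/3·τ³=-13/8

  seg 0: a=-5 b=11/3 c=0 d=-2/3
  seg 1: a=-2 b=5/3 c=-2 d=1/3
S(3/2) = -13/8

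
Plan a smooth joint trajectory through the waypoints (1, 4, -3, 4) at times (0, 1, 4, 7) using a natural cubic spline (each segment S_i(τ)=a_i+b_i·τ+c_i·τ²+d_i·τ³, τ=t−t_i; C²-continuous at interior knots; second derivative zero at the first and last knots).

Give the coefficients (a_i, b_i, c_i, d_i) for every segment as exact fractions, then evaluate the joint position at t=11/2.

  seg 0: a=1 b=113/29 c=0 d=-26/29
  seg 1: a=4 b=35/29 c=-78/29 d=394/783
  seg 2: a=-3 b=-39/29 c=160/87 d=-160/783
S(11/2) = -91/58

Δ: Δ0=3, Δ1=-7/3, Δ2=7/3
row 1: diag=8, rhs=-32; c'=3/8, d'=-4
row 2: denom=12−3·3/8=87/8; d'=(28−3·-4)/(87/8)=320/87
back: M2=320/87
back: M1=-4−3/8·320/87=-156/29
M: M0=0, M1=-156/29, M2=320/87, M3=0
seg 0: a=1, c=M0/2=0, d=(M1−M0)/(6·1)=-26/29, b=Δ0−h0·(2M0+M1)/6=113/29
seg 1: a=4, c=M1/2=-78/29, d=(M2−M1)/(6·3)=394/783, b=Δ1−h1·(2M1+M2)/6=35/29
seg 2: a=-3, c=M2/2=160/87, d=(M3−M2)/(6·3)=-160/783, b=Δ2−h2·(2M2+M3)/6=-39/29
t_q=11/2 → seg 2, τ=3/2; S=-3+-39/29·τ+160/87·τ²+-160/783·τ³=-91/58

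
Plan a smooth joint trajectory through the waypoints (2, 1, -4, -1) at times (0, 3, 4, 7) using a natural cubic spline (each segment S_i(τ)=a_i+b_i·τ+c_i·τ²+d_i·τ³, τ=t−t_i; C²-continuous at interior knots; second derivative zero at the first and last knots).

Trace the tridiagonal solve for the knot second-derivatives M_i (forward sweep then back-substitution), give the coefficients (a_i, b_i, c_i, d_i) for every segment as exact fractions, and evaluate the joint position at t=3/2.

Δ: Δ0=-1/3, Δ1=-5, Δ2=1
row 1: diag=8, rhs=-28; c'=1/8, d'=-7/2
row 2: denom=8−1·1/8=63/8; d'=(36−1·-7/2)/(63/8)=316/63
back: M2=316/63
back: M1=-7/2−1/8·316/63=-260/63
M: M0=0, M1=-260/63, M2=316/63, M3=0
seg 0: a=2, c=M0/2=0, d=(M1−M0)/(6·3)=-130/567, b=Δ0−h0·(2M0+M1)/6=109/63
seg 1: a=1, c=M1/2=-130/63, d=(M2−M1)/(6·1)=32/21, b=Δ1−h1·(2M1+M2)/6=-281/63
seg 2: a=-4, c=M2/2=158/63, d=(M3−M2)/(6·3)=-158/567, b=Δ2−h2·(2M2+M3)/6=-253/63
t_q=3/2 → seg 0, τ=3/2; S=2+109/63·τ+0·τ²+-130/567·τ³=107/28

  seg 0: a=2 b=109/63 c=0 d=-130/567
  seg 1: a=1 b=-281/63 c=-130/63 d=32/21
  seg 2: a=-4 b=-253/63 c=158/63 d=-158/567
S(3/2) = 107/28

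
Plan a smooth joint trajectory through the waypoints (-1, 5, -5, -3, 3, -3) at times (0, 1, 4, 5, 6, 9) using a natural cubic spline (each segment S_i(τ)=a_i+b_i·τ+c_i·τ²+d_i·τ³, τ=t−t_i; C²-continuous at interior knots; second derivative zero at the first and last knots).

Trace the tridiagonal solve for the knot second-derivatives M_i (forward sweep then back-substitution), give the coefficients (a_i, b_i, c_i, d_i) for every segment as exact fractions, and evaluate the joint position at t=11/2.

  seg 0: a=-1 b=4154/547 c=0 d=-872/547
  seg 1: a=5 b=1538/547 c=-2616/547 d=13460/14769
  seg 2: a=-5 b=-698/547 c=5612/1641 d=-236/1641
  seg 3: a=-3 b=8422/1641 c=4904/1641 d=-1160/547
  seg 4: a=3 b=7790/1641 c=-5536/1641 d=5536/14769
S(11/2) = 79/1641

Δ: Δ0=6, Δ1=-10/3, Δ2=2, Δ3=6, Δ4=-2
row 1: diag=8, rhs=-56; c'=3/8, d'=-7
row 2: denom=8−3·3/8=55/8; d'=(32−3·-7)/(55/8)=424/55
row 3: denom=4−1·8/55=212/55; d'=(24−1·424/55)/(212/55)=224/53
row 4: denom=8−1·55/212=1641/212; d'=(-48−1·224/53)/(1641/212)=-11072/1641
back: M4=-11072/1641
back: M3=224/53−55/212·-11072/1641=9808/1641
back: M2=424/55−8/55·9808/1641=11224/1641
back: M1=-7−3/8·11224/1641=-5232/547
M: M0=0, M1=-5232/547, M2=11224/1641, M3=9808/1641, M4=-11072/1641, M5=0
seg 0: a=-1, c=M0/2=0, d=(M1−M0)/(6·1)=-872/547, b=Δ0−h0·(2M0+M1)/6=4154/547
seg 1: a=5, c=M1/2=-2616/547, d=(M2−M1)/(6·3)=13460/14769, b=Δ1−h1·(2M1+M2)/6=1538/547
seg 2: a=-5, c=M2/2=5612/1641, d=(M3−M2)/(6·1)=-236/1641, b=Δ2−h2·(2M2+M3)/6=-698/547
seg 3: a=-3, c=M3/2=4904/1641, d=(M4−M3)/(6·1)=-1160/547, b=Δ3−h3·(2M3+M4)/6=8422/1641
seg 4: a=3, c=M4/2=-5536/1641, d=(M5−M4)/(6·3)=5536/14769, b=Δ4−h4·(2M4+M5)/6=7790/1641
t_q=11/2 → seg 3, τ=1/2; S=-3+8422/1641·τ+4904/1641·τ²+-1160/547·τ³=79/1641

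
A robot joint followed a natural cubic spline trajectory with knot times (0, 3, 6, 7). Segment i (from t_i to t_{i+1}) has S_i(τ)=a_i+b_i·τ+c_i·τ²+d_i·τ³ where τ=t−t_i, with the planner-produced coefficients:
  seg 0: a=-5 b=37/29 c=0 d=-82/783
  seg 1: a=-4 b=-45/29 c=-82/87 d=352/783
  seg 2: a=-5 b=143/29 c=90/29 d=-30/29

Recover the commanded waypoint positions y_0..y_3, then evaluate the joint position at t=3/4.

y_0=-5 y_1=-4 y_2=-5 y_3=2
S(3/4) = -3793/928

y_0 = S_0(0) = a_0 = -5
y_1 = S_1(0) = a_1 = -4
y_2 = S_2(0) = a_2 = -5
y_3 = S_2(1) = 2
t_q=3/4 is in segment 0 (τ=3/4); S_0(τ)=-3793/928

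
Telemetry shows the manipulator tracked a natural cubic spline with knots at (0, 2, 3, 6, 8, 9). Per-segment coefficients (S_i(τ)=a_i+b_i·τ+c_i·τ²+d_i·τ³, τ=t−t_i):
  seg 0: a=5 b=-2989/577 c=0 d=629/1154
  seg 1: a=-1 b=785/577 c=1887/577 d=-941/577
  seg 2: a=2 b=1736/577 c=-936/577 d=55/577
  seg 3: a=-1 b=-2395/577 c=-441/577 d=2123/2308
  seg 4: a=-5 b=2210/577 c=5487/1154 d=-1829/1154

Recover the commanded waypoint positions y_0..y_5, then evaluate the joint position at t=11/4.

y_0 = S_0(0) = a_0 = 5
y_1 = S_1(0) = a_1 = -1
y_2 = S_2(0) = a_2 = 2
y_3 = S_3(0) = a_3 = -1
y_4 = S_4(0) = a_4 = -5
y_5 = S_4(1) = 2
t_q=11/4 is in segment 1 (τ=3/4); S_1(τ)=43277/36928

y_0=5 y_1=-1 y_2=2 y_3=-1 y_4=-5 y_5=2
S(11/4) = 43277/36928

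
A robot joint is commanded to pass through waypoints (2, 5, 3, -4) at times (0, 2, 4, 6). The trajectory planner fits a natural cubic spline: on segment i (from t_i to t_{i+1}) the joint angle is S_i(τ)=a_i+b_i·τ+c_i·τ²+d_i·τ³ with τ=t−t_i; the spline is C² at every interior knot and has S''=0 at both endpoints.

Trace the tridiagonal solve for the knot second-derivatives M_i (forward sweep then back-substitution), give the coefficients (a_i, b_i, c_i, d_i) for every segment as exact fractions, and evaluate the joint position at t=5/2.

Δ: Δ0=3/2, Δ1=-1, Δ2=-7/2
row 1: diag=8, rhs=-15; c'=1/4, d'=-15/8
row 2: denom=8−2·1/4=15/2; d'=(-15−2·-15/8)/(15/2)=-3/2
back: M2=-3/2
back: M1=-15/8−1/4·-3/2=-3/2
M: M0=0, M1=-3/2, M2=-3/2, M3=0
seg 0: a=2, c=M0/2=0, d=(M1−M0)/(6·2)=-1/8, b=Δ0−h0·(2M0+M1)/6=2
seg 1: a=5, c=M1/2=-3/4, d=(M2−M1)/(6·2)=0, b=Δ1−h1·(2M1+M2)/6=1/2
seg 2: a=3, c=M2/2=-3/4, d=(M3−M2)/(6·2)=1/8, b=Δ2−h2·(2M2+M3)/6=-5/2
t_q=5/2 → seg 1, τ=1/2; S=5+1/2·τ+-3/4·τ²+0·τ³=81/16

  seg 0: a=2 b=2 c=0 d=-1/8
  seg 1: a=5 b=1/2 c=-3/4 d=0
  seg 2: a=3 b=-5/2 c=-3/4 d=1/8
S(5/2) = 81/16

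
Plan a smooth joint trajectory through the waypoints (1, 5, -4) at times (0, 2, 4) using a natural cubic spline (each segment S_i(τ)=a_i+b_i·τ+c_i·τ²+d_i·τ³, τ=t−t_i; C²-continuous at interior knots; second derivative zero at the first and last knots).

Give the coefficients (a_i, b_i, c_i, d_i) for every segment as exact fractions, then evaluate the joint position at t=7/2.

Δ: Δ0=2, Δ1=-9/2
row 1: diag=8, rhs=-39; c'=1/4, d'=-39/8
back: M1=-39/8
M: M0=0, M1=-39/8, M2=0
seg 0: a=1, c=M0/2=0, d=(M1−M0)/(6·2)=-13/32, b=Δ0−h0·(2M0+M1)/6=29/8
seg 1: a=5, c=M1/2=-39/16, d=(M2−M1)/(6·2)=13/32, b=Δ1−h1·(2M1+M2)/6=-5/4
t_q=7/2 → seg 1, τ=3/2; S=5+-5/4·τ+-39/16·τ²+13/32·τ³=-253/256

  seg 0: a=1 b=29/8 c=0 d=-13/32
  seg 1: a=5 b=-5/4 c=-39/16 d=13/32
S(7/2) = -253/256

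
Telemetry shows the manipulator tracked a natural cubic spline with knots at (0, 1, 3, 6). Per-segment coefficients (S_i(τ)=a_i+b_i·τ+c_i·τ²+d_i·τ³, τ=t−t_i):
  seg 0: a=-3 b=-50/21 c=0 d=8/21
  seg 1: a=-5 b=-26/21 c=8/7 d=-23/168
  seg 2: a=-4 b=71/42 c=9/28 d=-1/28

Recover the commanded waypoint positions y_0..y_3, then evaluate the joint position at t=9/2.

y_0=-3 y_1=-5 y_2=-4 y_3=3
S(9/2) = -193/224

y_0 = S_0(0) = a_0 = -3
y_1 = S_1(0) = a_1 = -5
y_2 = S_2(0) = a_2 = -4
y_3 = S_2(3) = 3
t_q=9/2 is in segment 2 (τ=3/2); S_2(τ)=-193/224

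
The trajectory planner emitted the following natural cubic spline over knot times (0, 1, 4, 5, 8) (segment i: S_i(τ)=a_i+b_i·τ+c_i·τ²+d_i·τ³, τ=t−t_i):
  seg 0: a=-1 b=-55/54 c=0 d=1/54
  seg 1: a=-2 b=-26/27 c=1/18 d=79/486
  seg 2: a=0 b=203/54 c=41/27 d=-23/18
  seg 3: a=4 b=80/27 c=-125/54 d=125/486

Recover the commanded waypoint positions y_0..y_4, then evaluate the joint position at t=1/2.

y_0=-1 y_1=-2 y_2=0 y_3=4 y_4=-1
S(1/2) = -217/144

y_0 = S_0(0) = a_0 = -1
y_1 = S_1(0) = a_1 = -2
y_2 = S_2(0) = a_2 = 0
y_3 = S_3(0) = a_3 = 4
y_4 = S_3(3) = -1
t_q=1/2 is in segment 0 (τ=1/2); S_0(τ)=-217/144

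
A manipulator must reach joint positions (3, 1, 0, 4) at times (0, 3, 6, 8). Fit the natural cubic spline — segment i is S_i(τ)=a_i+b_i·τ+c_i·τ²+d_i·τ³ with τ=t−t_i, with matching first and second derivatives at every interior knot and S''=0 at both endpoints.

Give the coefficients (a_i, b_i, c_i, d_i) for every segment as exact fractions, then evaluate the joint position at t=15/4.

  seg 0: a=3 b=-21/37 c=0 d=-11/999
  seg 1: a=1 b=-32/37 c=-11/111 d=92/999
  seg 2: a=0 b=38/37 c=27/37 d=-9/74
S(15/4) = 99/296

Δ: Δ0=-2/3, Δ1=-1/3, Δ2=2
row 1: diag=12, rhs=2; c'=1/4, d'=1/6
row 2: denom=10−3·1/4=37/4; d'=(14−3·1/6)/(37/4)=54/37
back: M2=54/37
back: M1=1/6−1/4·54/37=-22/111
M: M0=0, M1=-22/111, M2=54/37, M3=0
seg 0: a=3, c=M0/2=0, d=(M1−M0)/(6·3)=-11/999, b=Δ0−h0·(2M0+M1)/6=-21/37
seg 1: a=1, c=M1/2=-11/111, d=(M2−M1)/(6·3)=92/999, b=Δ1−h1·(2M1+M2)/6=-32/37
seg 2: a=0, c=M2/2=27/37, d=(M3−M2)/(6·2)=-9/74, b=Δ2−h2·(2M2+M3)/6=38/37
t_q=15/4 → seg 1, τ=3/4; S=1+-32/37·τ+-11/111·τ²+92/999·τ³=99/296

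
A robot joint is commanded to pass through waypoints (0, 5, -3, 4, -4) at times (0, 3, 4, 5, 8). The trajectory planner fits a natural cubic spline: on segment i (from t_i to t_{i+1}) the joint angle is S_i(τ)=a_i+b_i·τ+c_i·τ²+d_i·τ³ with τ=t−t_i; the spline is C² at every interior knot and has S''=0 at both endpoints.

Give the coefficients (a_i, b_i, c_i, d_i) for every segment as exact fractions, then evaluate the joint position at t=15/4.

  seg 0: a=0 b=211/30 c=0 d=-161/270
  seg 1: a=5 b=-136/15 c=-161/30 d=193/30
  seg 2: a=-3 b=-1/2 c=209/15 d=-193/30
  seg 3: a=4 b=121/15 c=-161/30 d=161/270
S(15/4) = -1347/640

Δ: Δ0=5/3, Δ1=-8, Δ2=7, Δ3=-8/3
row 1: diag=8, rhs=-58; c'=1/8, d'=-29/4
row 2: denom=4−1·1/8=31/8; d'=(90−1·-29/4)/(31/8)=778/31
row 3: denom=8−1·8/31=240/31; d'=(-58−1·778/31)/(240/31)=-161/15
back: M3=-161/15
back: M2=778/31−8/31·-161/15=418/15
back: M1=-29/4−1/8·418/15=-161/15
M: M0=0, M1=-161/15, M2=418/15, M3=-161/15, M4=0
seg 0: a=0, c=M0/2=0, d=(M1−M0)/(6·3)=-161/270, b=Δ0−h0·(2M0+M1)/6=211/30
seg 1: a=5, c=M1/2=-161/30, d=(M2−M1)/(6·1)=193/30, b=Δ1−h1·(2M1+M2)/6=-136/15
seg 2: a=-3, c=M2/2=209/15, d=(M3−M2)/(6·1)=-193/30, b=Δ2−h2·(2M2+M3)/6=-1/2
seg 3: a=4, c=M3/2=-161/30, d=(M4−M3)/(6·3)=161/270, b=Δ3−h3·(2M3+M4)/6=121/15
t_q=15/4 → seg 1, τ=3/4; S=5+-136/15·τ+-161/30·τ²+193/30·τ³=-1347/640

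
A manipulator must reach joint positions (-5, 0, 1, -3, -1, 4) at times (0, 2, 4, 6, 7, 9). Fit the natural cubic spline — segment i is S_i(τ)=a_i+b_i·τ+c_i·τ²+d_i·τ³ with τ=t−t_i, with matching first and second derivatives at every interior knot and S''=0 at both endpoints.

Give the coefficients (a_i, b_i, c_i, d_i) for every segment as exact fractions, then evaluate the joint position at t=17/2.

Δ: Δ0=5/2, Δ1=1/2, Δ2=-2, Δ3=2, Δ4=5/2
row 1: diag=8, rhs=-12; c'=1/4, d'=-3/2
row 2: denom=8−2·1/4=15/2; d'=(-15−2·-3/2)/(15/2)=-8/5
row 3: denom=6−2·4/15=82/15; d'=(24−2·-8/5)/(82/15)=204/41
row 4: denom=6−1·15/82=477/82; d'=(3−1·204/41)/(477/82)=-18/53
back: M4=-18/53
back: M3=204/41−15/82·-18/53=267/53
back: M2=-8/5−4/15·267/53=-156/53
back: M1=-3/2−1/4·-156/53=-81/106
M: M0=0, M1=-81/106, M2=-156/53, M3=267/53, M4=-18/53, M5=0
seg 0: a=-5, c=M0/2=0, d=(M1−M0)/(6·2)=-27/424, b=Δ0−h0·(2M0+M1)/6=146/53
seg 1: a=0, c=M1/2=-81/212, d=(M2−M1)/(6·2)=-77/424, b=Δ1−h1·(2M1+M2)/6=211/106
seg 2: a=1, c=M2/2=-78/53, d=(M3−M2)/(6·2)=141/212, b=Δ2−h2·(2M2+M3)/6=-91/53
seg 3: a=-3, c=M3/2=267/106, d=(M4−M3)/(6·1)=-95/106, b=Δ3−h3·(2M3+M4)/6=20/53
seg 4: a=-1, c=M4/2=-9/53, d=(M5−M4)/(6·2)=3/106, b=Δ4−h4·(2M4+M5)/6=289/106
t_q=17/2 → seg 4, τ=3/2; S=-1+289/106·τ+-9/53·τ²+3/106·τ³=2377/848

  seg 0: a=-5 b=146/53 c=0 d=-27/424
  seg 1: a=0 b=211/106 c=-81/212 d=-77/424
  seg 2: a=1 b=-91/53 c=-78/53 d=141/212
  seg 3: a=-3 b=20/53 c=267/106 d=-95/106
  seg 4: a=-1 b=289/106 c=-9/53 d=3/106
S(17/2) = 2377/848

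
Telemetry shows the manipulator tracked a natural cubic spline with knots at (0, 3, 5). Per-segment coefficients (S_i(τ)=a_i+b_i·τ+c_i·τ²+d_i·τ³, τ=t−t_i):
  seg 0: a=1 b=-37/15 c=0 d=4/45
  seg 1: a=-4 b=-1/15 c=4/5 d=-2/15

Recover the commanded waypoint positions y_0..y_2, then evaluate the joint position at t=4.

y_0=1 y_1=-4 y_2=-2
S(4) = -17/5

y_0 = S_0(0) = a_0 = 1
y_1 = S_1(0) = a_1 = -4
y_2 = S_1(2) = -2
t_q=4 is in segment 1 (τ=1); S_1(τ)=-17/5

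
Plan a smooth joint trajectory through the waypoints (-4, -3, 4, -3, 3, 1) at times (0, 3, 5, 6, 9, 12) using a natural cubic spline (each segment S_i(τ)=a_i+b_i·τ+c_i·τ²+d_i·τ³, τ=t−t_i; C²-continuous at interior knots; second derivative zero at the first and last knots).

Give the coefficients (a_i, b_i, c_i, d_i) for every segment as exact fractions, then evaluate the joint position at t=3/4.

  seg 0: a=-4 b=-143/72 c=0 d=167/648
  seg 1: a=-3 b=179/36 c=167/72 d=-55/36
  seg 2: a=4 b=-49/12 c=-493/72 d=283/72
  seg 3: a=-3 b=-431/72 c=89/18 d=-493/648
  seg 4: a=3 b=113/36 c=-137/72 d=137/648
S(3/4) = -2755/512

Δ: Δ0=1/3, Δ1=7/2, Δ2=-7, Δ3=2, Δ4=-2/3
row 1: diag=10, rhs=19; c'=1/5, d'=19/10
row 2: denom=6−2·1/5=28/5; d'=(-63−2·19/10)/(28/5)=-167/14
row 3: denom=8−1·5/28=219/28; d'=(54−1·-167/14)/(219/28)=1846/219
row 4: denom=12−3·28/73=792/73; d'=(-16−3·1846/219)/(792/73)=-137/36
back: M4=-137/36
back: M3=1846/219−28/73·-137/36=89/9
back: M2=-167/14−5/28·89/9=-493/36
back: M1=19/10−1/5·-493/36=167/36
M: M0=0, M1=167/36, M2=-493/36, M3=89/9, M4=-137/36, M5=0
seg 0: a=-4, c=M0/2=0, d=(M1−M0)/(6·3)=167/648, b=Δ0−h0·(2M0+M1)/6=-143/72
seg 1: a=-3, c=M1/2=167/72, d=(M2−M1)/(6·2)=-55/36, b=Δ1−h1·(2M1+M2)/6=179/36
seg 2: a=4, c=M2/2=-493/72, d=(M3−M2)/(6·1)=283/72, b=Δ2−h2·(2M2+M3)/6=-49/12
seg 3: a=-3, c=M3/2=89/18, d=(M4−M3)/(6·3)=-493/648, b=Δ3−h3·(2M3+M4)/6=-431/72
seg 4: a=3, c=M4/2=-137/72, d=(M5−M4)/(6·3)=137/648, b=Δ4−h4·(2M4+M5)/6=113/36
t_q=3/4 → seg 0, τ=3/4; S=-4+-143/72·τ+0·τ²+167/648·τ³=-2755/512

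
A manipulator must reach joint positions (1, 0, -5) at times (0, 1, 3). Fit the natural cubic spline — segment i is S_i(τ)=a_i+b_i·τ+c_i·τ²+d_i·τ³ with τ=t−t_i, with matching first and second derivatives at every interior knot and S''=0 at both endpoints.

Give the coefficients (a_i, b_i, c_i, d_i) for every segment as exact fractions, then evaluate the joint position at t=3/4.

Δ: Δ0=-1, Δ1=-5/2
row 1: diag=6, rhs=-9; c'=1/3, d'=-3/2
back: M1=-3/2
M: M0=0, M1=-3/2, M2=0
seg 0: a=1, c=M0/2=0, d=(M1−M0)/(6·1)=-1/4, b=Δ0−h0·(2M0+M1)/6=-3/4
seg 1: a=0, c=M1/2=-3/4, d=(M2−M1)/(6·2)=1/8, b=Δ1−h1·(2M1+M2)/6=-3/2
t_q=3/4 → seg 0, τ=3/4; S=1+-3/4·τ+0·τ²+-1/4·τ³=85/256

  seg 0: a=1 b=-3/4 c=0 d=-1/4
  seg 1: a=0 b=-3/2 c=-3/4 d=1/8
S(3/4) = 85/256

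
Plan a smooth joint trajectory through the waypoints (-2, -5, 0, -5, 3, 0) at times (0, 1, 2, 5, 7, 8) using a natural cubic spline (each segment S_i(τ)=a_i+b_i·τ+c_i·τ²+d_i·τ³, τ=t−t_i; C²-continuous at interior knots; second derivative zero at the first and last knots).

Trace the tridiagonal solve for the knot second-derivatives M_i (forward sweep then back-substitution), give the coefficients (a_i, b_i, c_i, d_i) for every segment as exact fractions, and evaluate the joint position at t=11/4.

Δ: Δ0=-3, Δ1=5, Δ2=-5/3, Δ3=4, Δ4=-3
row 1: diag=4, rhs=48; c'=1/4, d'=12
row 2: denom=8−1·1/4=31/4; d'=(-40−1·12)/(31/4)=-208/31
row 3: denom=10−3·12/31=274/31; d'=(34−3·-208/31)/(274/31)=839/137
row 4: denom=6−2·31/137=760/137; d'=(-42−2·839/137)/(760/137)=-929/95
back: M4=-929/95
back: M3=839/137−31/137·-929/95=792/95
back: M2=-208/31−12/31·792/95=-944/95
back: M1=12−1/4·-944/95=1376/95
M: M0=0, M1=1376/95, M2=-944/95, M3=792/95, M4=-929/95, M5=0
seg 0: a=-2, c=M0/2=0, d=(M1−M0)/(6·1)=688/285, b=Δ0−h0·(2M0+M1)/6=-1543/285
seg 1: a=-5, c=M1/2=688/95, d=(M2−M1)/(6·1)=-232/57, b=Δ1−h1·(2M1+M2)/6=521/285
seg 2: a=0, c=M2/2=-472/95, d=(M3−M2)/(6·3)=868/855, b=Δ2−h2·(2M2+M3)/6=1169/285
seg 3: a=-5, c=M3/2=396/95, d=(M4−M3)/(6·2)=-1721/1140, b=Δ3−h3·(2M3+M4)/6=97/57
seg 4: a=3, c=M4/2=-929/190, d=(M5−M4)/(6·1)=929/570, b=Δ4−h4·(2M4+M5)/6=74/285
t_q=11/4 → seg 2, τ=3/4; S=0+1169/285·τ+-472/95·τ²+868/855·τ³=1079/1520

  seg 0: a=-2 b=-1543/285 c=0 d=688/285
  seg 1: a=-5 b=521/285 c=688/95 d=-232/57
  seg 2: a=0 b=1169/285 c=-472/95 d=868/855
  seg 3: a=-5 b=97/57 c=396/95 d=-1721/1140
  seg 4: a=3 b=74/285 c=-929/190 d=929/570
S(11/4) = 1079/1520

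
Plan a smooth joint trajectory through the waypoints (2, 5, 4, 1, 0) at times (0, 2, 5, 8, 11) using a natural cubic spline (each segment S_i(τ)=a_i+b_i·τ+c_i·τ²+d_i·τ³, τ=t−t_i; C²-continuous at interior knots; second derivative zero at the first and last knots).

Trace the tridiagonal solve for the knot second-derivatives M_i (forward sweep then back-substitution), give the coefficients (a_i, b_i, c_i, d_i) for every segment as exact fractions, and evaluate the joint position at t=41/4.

  seg 0: a=2 b=383/207 c=0 d=-145/1656
  seg 1: a=5 b=331/414 c=-145/276 d=367/7452
  seg 2: a=4 b=-847/828 c=-17/207 d=223/7452
  seg 3: a=1 b=-293/414 c=155/828 d=-155/7452
S(41/4) = 697/5888

Δ: Δ0=3/2, Δ1=-1/3, Δ2=-1, Δ3=-1/3
row 1: diag=10, rhs=-11; c'=3/10, d'=-11/10
row 2: denom=12−3·3/10=111/10; d'=(-4−3·-11/10)/(111/10)=-7/111
row 3: denom=12−3·10/37=414/37; d'=(4−3·-7/111)/(414/37)=155/414
back: M3=155/414
back: M2=-7/111−10/37·155/414=-34/207
back: M1=-11/10−3/10·-34/207=-145/138
M: M0=0, M1=-145/138, M2=-34/207, M3=155/414, M4=0
seg 0: a=2, c=M0/2=0, d=(M1−M0)/(6·2)=-145/1656, b=Δ0−h0·(2M0+M1)/6=383/207
seg 1: a=5, c=M1/2=-145/276, d=(M2−M1)/(6·3)=367/7452, b=Δ1−h1·(2M1+M2)/6=331/414
seg 2: a=4, c=M2/2=-17/207, d=(M3−M2)/(6·3)=223/7452, b=Δ2−h2·(2M2+M3)/6=-847/828
seg 3: a=1, c=M3/2=155/828, d=(M4−M3)/(6·3)=-155/7452, b=Δ3−h3·(2M3+M4)/6=-293/414
t_q=41/4 → seg 3, τ=9/4; S=1+-293/414·τ+155/828·τ²+-155/7452·τ³=697/5888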